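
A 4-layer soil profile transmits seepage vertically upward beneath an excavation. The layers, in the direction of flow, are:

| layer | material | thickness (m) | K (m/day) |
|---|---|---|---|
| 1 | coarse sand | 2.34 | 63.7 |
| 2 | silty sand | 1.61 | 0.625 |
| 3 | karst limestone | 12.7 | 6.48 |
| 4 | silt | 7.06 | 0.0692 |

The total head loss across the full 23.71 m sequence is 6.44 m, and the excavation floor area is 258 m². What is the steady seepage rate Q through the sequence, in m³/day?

Flow is perpendicular to layering, so the layers act in series and the equivalent K is the thickness-weighted harmonic mean.
Total thickness L = 2.34 + 1.61 + 12.7 + 7.06 = 23.71 m.
Σ(b_i/K_i) = 2.34/63.7 + 1.61/0.625 + 12.7/6.48 + 7.06/0.0692 = 106.6 d.
K_eq = L / Σ(b_i/K_i) = 23.71 / 106.6 = 0.2224 m/day.
Q = K_eq · A · (Δh/L) = 0.2224 × 258 × (6.44/23.71) = 15.59 m³/day.

15.6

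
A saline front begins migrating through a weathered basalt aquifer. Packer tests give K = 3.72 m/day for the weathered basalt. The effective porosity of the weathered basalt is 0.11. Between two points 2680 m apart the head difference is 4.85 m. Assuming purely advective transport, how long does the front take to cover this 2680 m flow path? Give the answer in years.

120

Hydraulic gradient i = Δh / L = 4.85 / 2680 = 0.001810.
Darcy flux q = K · i = 3.720 × 0.001810 = 0.006732 m/day.
Seepage velocity v = q / n_e = 0.006732 / 0.11 = 0.06120 m/day.
Travel time t = L / v = 2680 / 0.06120 = 43790 days = 119.9 years.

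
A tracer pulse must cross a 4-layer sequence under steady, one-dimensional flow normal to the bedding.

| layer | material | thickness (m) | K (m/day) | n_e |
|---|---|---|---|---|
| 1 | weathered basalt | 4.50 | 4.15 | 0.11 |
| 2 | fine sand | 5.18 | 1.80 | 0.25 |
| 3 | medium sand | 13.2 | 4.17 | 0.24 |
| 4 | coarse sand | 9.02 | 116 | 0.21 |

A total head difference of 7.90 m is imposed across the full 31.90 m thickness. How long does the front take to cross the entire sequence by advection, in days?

6.25

With flow normal to the layers, continuity requires the same specific discharge q through every layer.
Σ(b_i/K_i) = 4.50/4.15 + 5.18/1.80 + 13.2/4.17 + 9.02/116 = 7.205 d.
q = Δh / Σ(b_i/K_i) = 7.90 / 7.205 = 1.096 m/day.
In each layer the seepage velocity is v_i = q/n_i, so the layer transit time is t_i = b_i·n_i / q:
  layer 1 (weathered basalt): t_1 = 4.50 × 0.11 / 1.096 = 0.4515 d
  layer 2 (fine sand): t_2 = 5.18 × 0.25 / 1.096 = 1.181 d
  layer 3 (medium sand): t_3 = 13.2 × 0.24 / 1.096 = 2.889 d
  layer 4 (coarse sand): t_4 = 9.02 × 0.21 / 1.096 = 1.728 d
Total t = Σ t_i = 6.250 days.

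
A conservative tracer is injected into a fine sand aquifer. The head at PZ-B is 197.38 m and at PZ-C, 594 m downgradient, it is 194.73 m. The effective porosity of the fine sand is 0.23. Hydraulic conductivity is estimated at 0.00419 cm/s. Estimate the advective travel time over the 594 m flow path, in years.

Convert K: 0.00419 cm/s × 864 = 3.620 m/day.
Hydraulic gradient i = (197.38 − 194.73) / 594 = 2.65 / 594 = 0.004461.
Darcy flux q = K · i = 3.620 × 0.004461 = 0.01615 m/day.
Seepage velocity v = q / n_e = 0.01615 / 0.23 = 0.07022 m/day.
Travel time t = L / v = 594 / 0.07022 = 8459 days = 23.16 years.

23.2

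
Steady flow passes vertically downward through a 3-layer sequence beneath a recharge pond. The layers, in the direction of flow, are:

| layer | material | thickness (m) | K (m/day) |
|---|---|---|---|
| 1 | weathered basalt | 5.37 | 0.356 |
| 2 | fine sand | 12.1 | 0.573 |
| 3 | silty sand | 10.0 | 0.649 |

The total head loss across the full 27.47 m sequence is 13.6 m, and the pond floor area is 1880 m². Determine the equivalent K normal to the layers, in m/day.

0.532

Flow is perpendicular to layering, so the layers act in series and the equivalent K is the thickness-weighted harmonic mean.
Total thickness L = 5.37 + 12.1 + 10.0 = 27.47 m.
Σ(b_i/K_i) = 5.37/0.356 + 12.1/0.573 + 10.0/0.649 = 51.61 d.
K_eq = L / Σ(b_i/K_i) = 27.47 / 51.61 = 0.5323 m/day.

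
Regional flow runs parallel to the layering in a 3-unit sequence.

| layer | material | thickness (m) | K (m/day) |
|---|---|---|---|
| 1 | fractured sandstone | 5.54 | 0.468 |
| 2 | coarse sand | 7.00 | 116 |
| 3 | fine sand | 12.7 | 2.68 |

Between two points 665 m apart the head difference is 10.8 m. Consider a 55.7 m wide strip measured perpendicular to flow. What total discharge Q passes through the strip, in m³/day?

Flow is parallel to layering, so each bed carries its own Darcy discharge and the transmissivities add.
Σ(K_i·b_i) = 0.468×5.54 + 116×7.00 + 2.68×12.7 = 848.6 m²/day.
Hydraulic gradient i = Δh / L = 10.8 / 665 = 0.01624.
Q = Σ(K_i·b_i) · W · i = 848.6 × 55.7 × 0.01624 = 767.7 m³/day.

768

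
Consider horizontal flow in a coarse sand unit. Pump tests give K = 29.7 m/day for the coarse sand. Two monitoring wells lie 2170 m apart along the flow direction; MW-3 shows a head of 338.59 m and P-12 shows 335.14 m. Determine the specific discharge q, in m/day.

Hydraulic gradient i = (338.59 − 335.14) / 2170 = 3.45 / 2170 = 0.001590.
Specific discharge q = K · i = 29.70 × 0.001590 = 0.04722 m/day.

0.0472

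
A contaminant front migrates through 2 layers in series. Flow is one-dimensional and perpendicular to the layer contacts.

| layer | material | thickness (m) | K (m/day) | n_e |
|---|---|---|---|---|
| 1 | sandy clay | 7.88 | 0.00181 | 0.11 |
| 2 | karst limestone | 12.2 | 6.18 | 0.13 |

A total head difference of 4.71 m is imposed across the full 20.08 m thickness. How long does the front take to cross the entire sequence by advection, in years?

6.21

With flow normal to the layers, continuity requires the same specific discharge q through every layer.
Σ(b_i/K_i) = 7.88/0.00181 + 12.2/6.18 = 4356 d.
q = Δh / Σ(b_i/K_i) = 4.71 / 4356 = 0.001081 m/day.
In each layer the seepage velocity is v_i = q/n_i, so the layer transit time is t_i = b_i·n_i / q:
  layer 1 (sandy clay): t_1 = 7.88 × 0.11 / 0.001081 = 801.6 d
  layer 2 (karst limestone): t_2 = 12.2 × 0.13 / 0.001081 = 1467 d
Total t = Σ t_i = 2268 days = 6.210 years.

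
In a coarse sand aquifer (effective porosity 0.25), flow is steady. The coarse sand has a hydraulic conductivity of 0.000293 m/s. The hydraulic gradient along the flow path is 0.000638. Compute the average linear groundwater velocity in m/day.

Convert K: 0.000293 m/s × 86400 = 25.32 m/day.
Hydraulic gradient i = 0.000638.
Darcy flux q = K · i = 25.32 × 0.0006380 = 0.01615 m/day.
Seepage velocity v = q / n_e = 0.01615 / 0.25 = 0.06460 m/day.

0.0646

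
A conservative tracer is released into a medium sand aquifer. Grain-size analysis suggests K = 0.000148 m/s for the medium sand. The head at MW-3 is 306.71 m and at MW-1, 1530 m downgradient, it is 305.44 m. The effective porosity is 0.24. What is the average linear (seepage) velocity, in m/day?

0.0442

Convert K: 0.000148 m/s × 86400 = 12.79 m/day.
Hydraulic gradient i = (306.71 − 305.44) / 1530 = 1.27 / 1530 = 0.0008301.
Darcy flux q = K · i = 12.79 × 0.0008301 = 0.01061 m/day.
Seepage velocity v = q / n_e = 0.01061 / 0.24 = 0.04423 m/day.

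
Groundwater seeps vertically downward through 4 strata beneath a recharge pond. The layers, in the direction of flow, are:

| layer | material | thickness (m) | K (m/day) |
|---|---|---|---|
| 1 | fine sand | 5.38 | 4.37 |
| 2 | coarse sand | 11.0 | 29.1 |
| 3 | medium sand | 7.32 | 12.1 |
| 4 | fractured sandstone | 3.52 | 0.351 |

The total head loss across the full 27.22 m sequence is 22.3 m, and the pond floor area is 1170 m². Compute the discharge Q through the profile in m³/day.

2130

Flow is perpendicular to layering, so the layers act in series and the equivalent K is the thickness-weighted harmonic mean.
Total thickness L = 5.38 + 11.0 + 7.32 + 3.52 = 27.22 m.
Σ(b_i/K_i) = 5.38/4.37 + 11.0/29.1 + 7.32/12.1 + 3.52/0.351 = 12.24 d.
K_eq = L / Σ(b_i/K_i) = 27.22 / 12.24 = 2.223 m/day.
Q = K_eq · A · (Δh/L) = 2.223 × 1170 × (22.3/27.22) = 2131 m³/day.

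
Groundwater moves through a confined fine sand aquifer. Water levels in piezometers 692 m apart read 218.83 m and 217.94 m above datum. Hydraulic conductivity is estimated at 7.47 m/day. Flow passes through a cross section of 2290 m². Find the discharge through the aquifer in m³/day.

22.0

Hydraulic gradient i = (218.83 − 217.94) / 692 = 0.89 / 692 = 0.001286.
Darcy's law: Q = K · A · i = 7.470 × 2290 × 0.001286 = 22.00 m³/day.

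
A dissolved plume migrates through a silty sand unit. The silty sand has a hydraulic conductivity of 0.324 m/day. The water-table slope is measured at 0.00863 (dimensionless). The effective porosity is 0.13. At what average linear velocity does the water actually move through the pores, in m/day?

0.0215

Hydraulic gradient i = 0.00863.
Darcy flux q = K · i = 0.3240 × 0.008630 = 0.002796 m/day.
Seepage velocity v = q / n_e = 0.002796 / 0.13 = 0.02151 m/day.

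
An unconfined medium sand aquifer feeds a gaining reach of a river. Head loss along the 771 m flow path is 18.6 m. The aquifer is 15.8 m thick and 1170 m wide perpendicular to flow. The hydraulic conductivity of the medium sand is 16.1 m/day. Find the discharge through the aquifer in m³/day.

Cross-sectional area A = 1170 × 15.8 = 18486 m².
Hydraulic gradient i = Δh / L = 18.6 / 771 = 0.02412.
Darcy's law: Q = K · A · i = 16.10 × 18486 × 0.02412 = 7180 m³/day.

7180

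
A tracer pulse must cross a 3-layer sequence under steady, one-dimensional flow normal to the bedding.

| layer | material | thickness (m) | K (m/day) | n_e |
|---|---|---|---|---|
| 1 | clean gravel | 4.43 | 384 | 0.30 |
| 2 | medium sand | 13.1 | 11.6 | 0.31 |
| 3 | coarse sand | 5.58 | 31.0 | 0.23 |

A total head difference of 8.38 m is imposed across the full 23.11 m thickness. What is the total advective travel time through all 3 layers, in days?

With flow normal to the layers, continuity requires the same specific discharge q through every layer.
Σ(b_i/K_i) = 4.43/384 + 13.1/11.6 + 5.58/31.0 = 1.321 d.
q = Δh / Σ(b_i/K_i) = 8.38 / 1.321 = 6.344 m/day.
In each layer the seepage velocity is v_i = q/n_i, so the layer transit time is t_i = b_i·n_i / q:
  layer 1 (clean gravel): t_1 = 4.43 × 0.30 / 6.344 = 0.2095 d
  layer 2 (medium sand): t_2 = 13.1 × 0.31 / 6.344 = 0.6401 d
  layer 3 (coarse sand): t_3 = 5.58 × 0.23 / 6.344 = 0.2023 d
Total t = Σ t_i = 1.052 days.

1.05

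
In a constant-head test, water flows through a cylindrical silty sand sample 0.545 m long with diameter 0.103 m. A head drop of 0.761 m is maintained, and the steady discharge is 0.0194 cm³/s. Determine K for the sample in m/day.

Cross-sectional area A = π·(d/2)² = π × (0.103/2)² = 0.008332 m².
Convert discharge: 0.0194 cm³/s = 1.940e-08 m³/s.
Darcy's law rearranged: K = Q·L / (A·Δh) = 1.940e-08 × 0.545 / (0.008332 × 0.761) = 1.667e-06 m/s = 0.1441 m/day.

0.144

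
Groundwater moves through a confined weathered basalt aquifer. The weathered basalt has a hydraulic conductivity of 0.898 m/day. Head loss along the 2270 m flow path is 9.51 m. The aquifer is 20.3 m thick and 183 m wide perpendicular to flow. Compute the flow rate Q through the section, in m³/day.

Cross-sectional area A = 183 × 20.3 = 3715 m².
Hydraulic gradient i = Δh / L = 9.51 / 2270 = 0.004189.
Darcy's law: Q = K · A · i = 0.8980 × 3715 × 0.004189 = 13.98 m³/day.

14.0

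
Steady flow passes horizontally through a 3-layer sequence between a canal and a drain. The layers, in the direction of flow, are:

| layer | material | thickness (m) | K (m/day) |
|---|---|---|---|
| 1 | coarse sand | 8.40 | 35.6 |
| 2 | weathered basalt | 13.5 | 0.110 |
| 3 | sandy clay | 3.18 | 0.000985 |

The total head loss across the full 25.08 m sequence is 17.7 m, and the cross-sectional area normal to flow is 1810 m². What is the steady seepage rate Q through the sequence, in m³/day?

Flow is perpendicular to layering, so the layers act in series and the equivalent K is the thickness-weighted harmonic mean.
Total thickness L = 8.40 + 13.5 + 3.18 = 25.08 m.
Σ(b_i/K_i) = 8.40/35.6 + 13.5/0.110 + 3.18/0.000985 = 3351 d.
K_eq = L / Σ(b_i/K_i) = 25.08 / 3351 = 0.007483 m/day.
Q = K_eq · A · (Δh/L) = 0.007483 × 1810 × (17.7/25.08) = 9.559 m³/day.

9.56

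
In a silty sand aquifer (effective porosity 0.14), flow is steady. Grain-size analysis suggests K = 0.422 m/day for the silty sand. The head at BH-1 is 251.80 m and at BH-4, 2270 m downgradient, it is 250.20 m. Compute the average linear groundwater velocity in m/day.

0.00212

Hydraulic gradient i = (251.80 − 250.20) / 2270 = 1.6 / 2270 = 0.0007048.
Darcy flux q = K · i = 0.4220 × 0.0007048 = 0.0002974 m/day.
Seepage velocity v = q / n_e = 0.0002974 / 0.14 = 0.002125 m/day.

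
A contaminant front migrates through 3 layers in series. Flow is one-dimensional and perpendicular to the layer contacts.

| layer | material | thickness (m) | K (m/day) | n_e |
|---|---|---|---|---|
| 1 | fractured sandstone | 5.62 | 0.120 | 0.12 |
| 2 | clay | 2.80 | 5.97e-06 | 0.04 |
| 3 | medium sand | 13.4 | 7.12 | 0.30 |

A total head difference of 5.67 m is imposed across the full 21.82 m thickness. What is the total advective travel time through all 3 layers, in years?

1090

With flow normal to the layers, continuity requires the same specific discharge q through every layer.
Σ(b_i/K_i) = 5.62/0.120 + 2.80/5.97e-06 + 13.4/7.12 = 4.691e+05 d.
q = Δh / Σ(b_i/K_i) = 5.67 / 4.691e+05 = 1.209e-05 m/day.
In each layer the seepage velocity is v_i = q/n_i, so the layer transit time is t_i = b_i·n_i / q:
  layer 1 (fractured sandstone): t_1 = 5.62 × 0.12 / 1.209e-05 = 55791 d
  layer 2 (clay): t_2 = 2.80 × 0.04 / 1.209e-05 = 9265 d
  layer 3 (medium sand): t_3 = 13.4 × 0.30 / 1.209e-05 = 3.326e+05 d
Total t = Σ t_i = 3.976e+05 days = 1089 years.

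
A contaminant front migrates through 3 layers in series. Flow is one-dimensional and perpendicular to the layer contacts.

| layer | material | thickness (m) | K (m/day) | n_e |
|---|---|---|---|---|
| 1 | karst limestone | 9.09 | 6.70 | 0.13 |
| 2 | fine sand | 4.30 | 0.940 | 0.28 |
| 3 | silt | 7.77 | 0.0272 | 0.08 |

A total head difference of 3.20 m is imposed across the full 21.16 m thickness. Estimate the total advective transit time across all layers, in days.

With flow normal to the layers, continuity requires the same specific discharge q through every layer.
Σ(b_i/K_i) = 9.09/6.70 + 4.30/0.940 + 7.77/0.0272 = 291.6 d.
q = Δh / Σ(b_i/K_i) = 3.20 / 291.6 = 0.01097 m/day.
In each layer the seepage velocity is v_i = q/n_i, so the layer transit time is t_i = b_i·n_i / q:
  layer 1 (karst limestone): t_1 = 9.09 × 0.13 / 0.01097 = 107.7 d
  layer 2 (fine sand): t_2 = 4.30 × 0.28 / 0.01097 = 109.7 d
  layer 3 (silt): t_3 = 7.77 × 0.08 / 0.01097 = 56.64 d
Total t = Σ t_i = 274.0 days.

274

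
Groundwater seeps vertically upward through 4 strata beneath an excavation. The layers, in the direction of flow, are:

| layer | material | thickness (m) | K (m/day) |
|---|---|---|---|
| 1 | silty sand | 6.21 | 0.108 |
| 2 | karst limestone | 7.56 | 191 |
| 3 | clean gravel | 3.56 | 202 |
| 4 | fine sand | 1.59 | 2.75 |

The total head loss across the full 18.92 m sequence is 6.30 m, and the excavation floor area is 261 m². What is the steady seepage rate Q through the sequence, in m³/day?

Flow is perpendicular to layering, so the layers act in series and the equivalent K is the thickness-weighted harmonic mean.
Total thickness L = 6.21 + 7.56 + 3.56 + 1.59 = 18.92 m.
Σ(b_i/K_i) = 6.21/0.108 + 7.56/191 + 3.56/202 + 1.59/2.75 = 58.14 d.
K_eq = L / Σ(b_i/K_i) = 18.92 / 58.14 = 0.3254 m/day.
Q = K_eq · A · (Δh/L) = 0.3254 × 261 × (6.30/18.92) = 28.28 m³/day.

28.3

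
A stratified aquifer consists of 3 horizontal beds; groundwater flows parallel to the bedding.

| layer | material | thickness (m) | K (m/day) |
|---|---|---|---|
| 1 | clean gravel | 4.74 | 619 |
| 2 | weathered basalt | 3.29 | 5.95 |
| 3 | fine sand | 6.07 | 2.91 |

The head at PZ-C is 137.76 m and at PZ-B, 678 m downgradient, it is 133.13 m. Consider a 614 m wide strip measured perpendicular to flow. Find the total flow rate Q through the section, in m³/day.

Flow is parallel to layering, so each bed carries its own Darcy discharge and the transmissivities add.
Σ(K_i·b_i) = 619×4.74 + 5.95×3.29 + 2.91×6.07 = 2971 m²/day.
Hydraulic gradient i = (137.76 − 133.13) / 678 = 4.63 / 678 = 0.006829.
Q = Σ(K_i·b_i) · W · i = 2971 × 614 × 0.006829 = 12459 m³/day.

12500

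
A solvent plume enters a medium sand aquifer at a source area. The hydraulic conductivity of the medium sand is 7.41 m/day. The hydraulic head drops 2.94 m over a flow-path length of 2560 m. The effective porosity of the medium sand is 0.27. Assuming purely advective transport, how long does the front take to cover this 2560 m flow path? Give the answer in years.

Hydraulic gradient i = Δh / L = 2.94 / 2560 = 0.001148.
Darcy flux q = K · i = 7.410 × 0.001148 = 0.008510 m/day.
Seepage velocity v = q / n_e = 0.008510 / 0.27 = 0.03152 m/day.
Travel time t = L / v = 2560 / 0.03152 = 81223 days = 222.4 years.

222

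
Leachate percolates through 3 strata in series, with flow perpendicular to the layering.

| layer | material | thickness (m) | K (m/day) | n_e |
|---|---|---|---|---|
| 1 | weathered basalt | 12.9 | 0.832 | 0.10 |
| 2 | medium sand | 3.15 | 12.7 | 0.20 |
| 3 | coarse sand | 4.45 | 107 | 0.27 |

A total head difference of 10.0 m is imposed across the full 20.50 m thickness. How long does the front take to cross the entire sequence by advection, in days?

With flow normal to the layers, continuity requires the same specific discharge q through every layer.
Σ(b_i/K_i) = 12.9/0.832 + 3.15/12.7 + 4.45/107 = 15.79 d.
q = Δh / Σ(b_i/K_i) = 10.0 / 15.79 = 0.6331 m/day.
In each layer the seepage velocity is v_i = q/n_i, so the layer transit time is t_i = b_i·n_i / q:
  layer 1 (weathered basalt): t_1 = 12.9 × 0.10 / 0.6331 = 2.037 d
  layer 2 (medium sand): t_2 = 3.15 × 0.20 / 0.6331 = 0.9950 d
  layer 3 (coarse sand): t_3 = 4.45 × 0.27 / 0.6331 = 1.898 d
Total t = Σ t_i = 4.930 days.

4.93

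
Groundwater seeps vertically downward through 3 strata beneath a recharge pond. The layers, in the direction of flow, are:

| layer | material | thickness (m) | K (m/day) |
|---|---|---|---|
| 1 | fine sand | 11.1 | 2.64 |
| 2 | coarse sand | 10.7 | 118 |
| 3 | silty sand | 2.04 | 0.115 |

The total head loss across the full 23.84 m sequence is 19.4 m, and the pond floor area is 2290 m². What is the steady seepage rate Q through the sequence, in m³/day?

2020

Flow is perpendicular to layering, so the layers act in series and the equivalent K is the thickness-weighted harmonic mean.
Total thickness L = 11.1 + 10.7 + 2.04 = 23.84 m.
Σ(b_i/K_i) = 11.1/2.64 + 10.7/118 + 2.04/0.115 = 22.03 d.
K_eq = L / Σ(b_i/K_i) = 23.84 / 22.03 = 1.082 m/day.
Q = K_eq · A · (Δh/L) = 1.082 × 2290 × (19.4/23.84) = 2016 m³/day.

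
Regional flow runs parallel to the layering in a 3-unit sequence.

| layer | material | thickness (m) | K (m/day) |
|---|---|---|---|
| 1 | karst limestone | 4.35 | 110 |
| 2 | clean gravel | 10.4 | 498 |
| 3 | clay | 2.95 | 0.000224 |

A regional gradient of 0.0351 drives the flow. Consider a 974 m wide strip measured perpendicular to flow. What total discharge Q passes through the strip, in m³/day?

Flow is parallel to layering, so each bed carries its own Darcy discharge and the transmissivities add.
Σ(K_i·b_i) = 110×4.35 + 498×10.4 + 0.000224×2.95 = 5658 m²/day.
Hydraulic gradient i = 0.0351.
Q = Σ(K_i·b_i) · W · i = 5658 × 974 × 0.03510 = 1.934e+05 m³/day.

193000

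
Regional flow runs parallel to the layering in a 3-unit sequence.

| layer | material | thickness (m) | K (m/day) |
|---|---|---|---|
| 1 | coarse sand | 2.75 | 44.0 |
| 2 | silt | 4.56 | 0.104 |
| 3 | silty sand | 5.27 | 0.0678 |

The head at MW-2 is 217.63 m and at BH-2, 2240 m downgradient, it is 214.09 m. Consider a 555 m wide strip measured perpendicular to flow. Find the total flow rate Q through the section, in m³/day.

Flow is parallel to layering, so each bed carries its own Darcy discharge and the transmissivities add.
Σ(K_i·b_i) = 44.0×2.75 + 0.104×4.56 + 0.0678×5.27 = 121.8 m²/day.
Hydraulic gradient i = (217.63 − 214.09) / 2240 = 3.54 / 2240 = 0.001580.
Q = Σ(K_i·b_i) · W · i = 121.8 × 555 × 0.001580 = 106.9 m³/day.

107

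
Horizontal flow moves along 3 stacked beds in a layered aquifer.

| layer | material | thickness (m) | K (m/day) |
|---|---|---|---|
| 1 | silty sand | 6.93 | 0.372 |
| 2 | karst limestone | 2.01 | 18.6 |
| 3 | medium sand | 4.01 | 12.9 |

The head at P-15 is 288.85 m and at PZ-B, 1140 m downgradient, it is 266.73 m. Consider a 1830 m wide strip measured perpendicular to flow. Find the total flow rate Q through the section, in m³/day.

Flow is parallel to layering, so each bed carries its own Darcy discharge and the transmissivities add.
Σ(K_i·b_i) = 0.372×6.93 + 18.6×2.01 + 12.9×4.01 = 91.69 m²/day.
Hydraulic gradient i = (288.85 − 266.73) / 1140 = 22.12 / 1140 = 0.01940.
Q = Σ(K_i·b_i) · W · i = 91.69 × 1830 × 0.01940 = 3256 m³/day.

3260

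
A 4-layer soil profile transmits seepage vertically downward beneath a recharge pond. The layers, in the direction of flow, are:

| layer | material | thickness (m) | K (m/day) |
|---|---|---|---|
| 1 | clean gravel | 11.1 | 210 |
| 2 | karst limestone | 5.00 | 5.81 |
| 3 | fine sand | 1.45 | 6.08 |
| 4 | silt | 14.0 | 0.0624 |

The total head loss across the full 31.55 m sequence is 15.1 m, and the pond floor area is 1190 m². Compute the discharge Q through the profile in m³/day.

79.7

Flow is perpendicular to layering, so the layers act in series and the equivalent K is the thickness-weighted harmonic mean.
Total thickness L = 11.1 + 5.00 + 1.45 + 14.0 = 31.55 m.
Σ(b_i/K_i) = 11.1/210 + 5.00/5.81 + 1.45/6.08 + 14.0/0.0624 = 225.5 d.
K_eq = L / Σ(b_i/K_i) = 31.55 / 225.5 = 0.1399 m/day.
Q = K_eq · A · (Δh/L) = 0.1399 × 1190 × (15.1/31.55) = 79.68 m³/day.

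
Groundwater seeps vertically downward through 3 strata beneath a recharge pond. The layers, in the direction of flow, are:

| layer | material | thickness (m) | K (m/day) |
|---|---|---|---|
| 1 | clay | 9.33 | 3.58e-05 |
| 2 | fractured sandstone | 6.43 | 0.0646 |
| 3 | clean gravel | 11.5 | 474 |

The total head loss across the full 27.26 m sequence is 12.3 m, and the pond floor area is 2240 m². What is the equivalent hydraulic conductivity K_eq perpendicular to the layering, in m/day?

Flow is perpendicular to layering, so the layers act in series and the equivalent K is the thickness-weighted harmonic mean.
Total thickness L = 9.33 + 6.43 + 11.5 = 27.26 m.
Σ(b_i/K_i) = 9.33/3.58e-05 + 6.43/0.0646 + 11.5/474 = 2.607e+05 d.
K_eq = L / Σ(b_i/K_i) = 27.26 / 2.607e+05 = 0.0001046 m/day.

0.000105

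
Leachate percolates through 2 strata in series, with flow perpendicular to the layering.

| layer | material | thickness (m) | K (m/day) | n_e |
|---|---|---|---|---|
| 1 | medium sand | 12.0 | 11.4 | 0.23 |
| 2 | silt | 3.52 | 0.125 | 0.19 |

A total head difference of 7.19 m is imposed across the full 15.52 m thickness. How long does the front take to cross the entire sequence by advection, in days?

With flow normal to the layers, continuity requires the same specific discharge q through every layer.
Σ(b_i/K_i) = 12.0/11.4 + 3.52/0.125 = 29.21 d.
q = Δh / Σ(b_i/K_i) = 7.19 / 29.21 = 0.2461 m/day.
In each layer the seepage velocity is v_i = q/n_i, so the layer transit time is t_i = b_i·n_i / q:
  layer 1 (medium sand): t_1 = 12.0 × 0.23 / 0.2461 = 11.21 d
  layer 2 (silt): t_2 = 3.52 × 0.19 / 0.2461 = 2.717 d
Total t = Σ t_i = 13.93 days.

13.9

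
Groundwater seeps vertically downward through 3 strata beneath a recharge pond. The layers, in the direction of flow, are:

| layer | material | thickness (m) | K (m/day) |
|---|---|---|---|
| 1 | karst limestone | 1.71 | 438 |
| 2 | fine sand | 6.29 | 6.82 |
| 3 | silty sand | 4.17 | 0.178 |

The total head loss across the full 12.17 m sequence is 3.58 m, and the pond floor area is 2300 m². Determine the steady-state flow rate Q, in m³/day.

Flow is perpendicular to layering, so the layers act in series and the equivalent K is the thickness-weighted harmonic mean.
Total thickness L = 1.71 + 6.29 + 4.17 = 12.17 m.
Σ(b_i/K_i) = 1.71/438 + 6.29/6.82 + 4.17/0.178 = 24.35 d.
K_eq = L / Σ(b_i/K_i) = 12.17 / 24.35 = 0.4997 m/day.
Q = K_eq · A · (Δh/L) = 0.4997 × 2300 × (3.58/12.17) = 338.1 m³/day.

338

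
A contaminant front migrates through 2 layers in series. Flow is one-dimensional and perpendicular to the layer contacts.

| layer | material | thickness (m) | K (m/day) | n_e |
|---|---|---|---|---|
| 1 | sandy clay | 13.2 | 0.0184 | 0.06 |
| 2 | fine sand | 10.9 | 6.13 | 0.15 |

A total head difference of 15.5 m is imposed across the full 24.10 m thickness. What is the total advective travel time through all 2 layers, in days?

With flow normal to the layers, continuity requires the same specific discharge q through every layer.
Σ(b_i/K_i) = 13.2/0.0184 + 10.9/6.13 = 719.2 d.
q = Δh / Σ(b_i/K_i) = 15.5 / 719.2 = 0.02155 m/day.
In each layer the seepage velocity is v_i = q/n_i, so the layer transit time is t_i = b_i·n_i / q:
  layer 1 (sandy clay): t_1 = 13.2 × 0.06 / 0.02155 = 36.75 d
  layer 2 (fine sand): t_2 = 10.9 × 0.15 / 0.02155 = 75.86 d
Total t = Σ t_i = 112.6 days.

113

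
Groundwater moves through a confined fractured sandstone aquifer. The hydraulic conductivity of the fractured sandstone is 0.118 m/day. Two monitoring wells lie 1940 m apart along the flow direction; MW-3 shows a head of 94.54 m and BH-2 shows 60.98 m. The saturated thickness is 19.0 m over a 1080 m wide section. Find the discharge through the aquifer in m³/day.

41.9

Cross-sectional area A = 1080 × 19.0 = 20520 m².
Hydraulic gradient i = (94.54 − 60.98) / 1940 = 33.56 / 1940 = 0.01730.
Darcy's law: Q = K · A · i = 0.1180 × 20520 × 0.01730 = 41.89 m³/day.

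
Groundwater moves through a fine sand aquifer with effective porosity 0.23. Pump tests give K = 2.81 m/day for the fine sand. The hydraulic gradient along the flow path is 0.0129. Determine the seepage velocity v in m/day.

Hydraulic gradient i = 0.0129.
Darcy flux q = K · i = 2.810 × 0.01290 = 0.03625 m/day.
Seepage velocity v = q / n_e = 0.03625 / 0.23 = 0.1576 m/day.

0.158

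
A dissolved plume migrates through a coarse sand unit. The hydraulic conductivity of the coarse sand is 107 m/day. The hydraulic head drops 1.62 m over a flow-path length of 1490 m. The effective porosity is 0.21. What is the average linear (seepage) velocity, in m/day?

Hydraulic gradient i = Δh / L = 1.62 / 1490 = 0.001087.
Darcy flux q = K · i = 107.0 × 0.001087 = 0.1163 m/day.
Seepage velocity v = q / n_e = 0.1163 / 0.21 = 0.5540 m/day.

0.554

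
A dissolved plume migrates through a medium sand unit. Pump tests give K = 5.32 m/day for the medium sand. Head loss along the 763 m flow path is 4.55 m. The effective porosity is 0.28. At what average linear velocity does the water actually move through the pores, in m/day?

0.113

Hydraulic gradient i = Δh / L = 4.55 / 763 = 0.005963.
Darcy flux q = K · i = 5.320 × 0.005963 = 0.03172 m/day.
Seepage velocity v = q / n_e = 0.03172 / 0.28 = 0.1133 m/day.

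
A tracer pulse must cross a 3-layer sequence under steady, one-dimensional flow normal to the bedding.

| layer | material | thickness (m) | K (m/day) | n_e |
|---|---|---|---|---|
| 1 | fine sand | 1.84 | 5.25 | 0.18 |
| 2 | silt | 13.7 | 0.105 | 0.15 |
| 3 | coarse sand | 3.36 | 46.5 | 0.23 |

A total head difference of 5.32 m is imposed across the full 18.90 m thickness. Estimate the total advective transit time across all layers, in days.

77.7

With flow normal to the layers, continuity requires the same specific discharge q through every layer.
Σ(b_i/K_i) = 1.84/5.25 + 13.7/0.105 + 3.36/46.5 = 130.9 d.
q = Δh / Σ(b_i/K_i) = 5.32 / 130.9 = 0.04064 m/day.
In each layer the seepage velocity is v_i = q/n_i, so the layer transit time is t_i = b_i·n_i / q:
  layer 1 (fine sand): t_1 = 1.84 × 0.18 / 0.04064 = 8.149 d
  layer 2 (silt): t_2 = 13.7 × 0.15 / 0.04064 = 50.56 d
  layer 3 (coarse sand): t_3 = 3.36 × 0.23 / 0.04064 = 19.01 d
Total t = Σ t_i = 77.73 days.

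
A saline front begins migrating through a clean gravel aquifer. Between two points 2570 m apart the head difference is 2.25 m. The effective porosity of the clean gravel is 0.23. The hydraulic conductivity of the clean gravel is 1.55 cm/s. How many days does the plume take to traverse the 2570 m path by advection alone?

504

Convert K: 1.55 cm/s × 864 = 1339 m/day.
Hydraulic gradient i = Δh / L = 2.25 / 2570 = 0.0008755.
Darcy flux q = K · i = 1339 × 0.0008755 = 1.172 m/day.
Seepage velocity v = q / n_e = 1.172 / 0.23 = 5.098 m/day.
Travel time t = L / v = 2570 / 5.098 = 504.2 days.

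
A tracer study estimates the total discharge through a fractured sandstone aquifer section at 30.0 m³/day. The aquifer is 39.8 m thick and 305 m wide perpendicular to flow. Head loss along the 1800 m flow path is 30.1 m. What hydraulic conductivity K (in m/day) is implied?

Cross-sectional area A = 305 × 39.8 = 12139 m².
Hydraulic gradient i = Δh / L = 30.1 / 1800 = 0.01672.
From Q = K·A·i, K = Q / (A·i) = 30.0 / (12139 × 0.01672) = 0.1478 m/day.

0.148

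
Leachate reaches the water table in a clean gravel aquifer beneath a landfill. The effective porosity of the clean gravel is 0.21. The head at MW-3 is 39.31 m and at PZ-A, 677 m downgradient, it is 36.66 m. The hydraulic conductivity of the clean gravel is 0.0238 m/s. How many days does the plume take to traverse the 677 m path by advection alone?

Convert K: 0.0238 m/s × 86400 = 2056 m/day.
Hydraulic gradient i = (39.31 − 36.66) / 677 = 2.65 / 677 = 0.003914.
Darcy flux q = K · i = 2056 × 0.003914 = 8.049 m/day.
Seepage velocity v = q / n_e = 8.049 / 0.21 = 38.33 m/day.
Travel time t = L / v = 677 / 38.33 = 17.66 days.

17.7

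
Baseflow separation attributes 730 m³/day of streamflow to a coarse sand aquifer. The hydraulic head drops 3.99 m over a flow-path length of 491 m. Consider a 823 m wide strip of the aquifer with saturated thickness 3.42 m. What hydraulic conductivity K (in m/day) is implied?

Cross-sectional area A = 823 × 3.42 = 2815 m².
Hydraulic gradient i = Δh / L = 3.99 / 491 = 0.008126.
From Q = K·A·i, K = Q / (A·i) = 730 / (2815 × 0.008126) = 31.92 m/day.

31.9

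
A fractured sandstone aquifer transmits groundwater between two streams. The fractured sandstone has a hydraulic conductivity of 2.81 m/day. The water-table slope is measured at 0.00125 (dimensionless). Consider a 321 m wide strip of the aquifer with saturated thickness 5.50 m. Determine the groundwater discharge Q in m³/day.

Cross-sectional area A = 321 × 5.50 = 1766 m².
Hydraulic gradient i = 0.00125.
Darcy's law: Q = K · A · i = 2.810 × 1766 × 0.001250 = 6.201 m³/day.

6.20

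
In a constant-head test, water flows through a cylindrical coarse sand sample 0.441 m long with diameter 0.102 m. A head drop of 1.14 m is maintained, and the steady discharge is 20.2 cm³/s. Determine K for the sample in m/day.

Cross-sectional area A = π·(d/2)² = π × (0.102/2)² = 0.008171 m².
Convert discharge: 20.2 cm³/s = 2.020e-05 m³/s.
Darcy's law rearranged: K = Q·L / (A·Δh) = 2.020e-05 × 0.441 / (0.008171 × 1.14) = 0.0009563 m/s = 82.62 m/day.

82.6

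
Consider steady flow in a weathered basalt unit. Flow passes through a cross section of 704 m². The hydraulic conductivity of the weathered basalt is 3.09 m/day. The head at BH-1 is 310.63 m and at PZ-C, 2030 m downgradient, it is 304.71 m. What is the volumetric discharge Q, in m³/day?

6.34

Hydraulic gradient i = (310.63 − 304.71) / 2030 = 5.92 / 2030 = 0.002916.
Darcy's law: Q = K · A · i = 3.090 × 704.0 × 0.002916 = 6.344 m³/day.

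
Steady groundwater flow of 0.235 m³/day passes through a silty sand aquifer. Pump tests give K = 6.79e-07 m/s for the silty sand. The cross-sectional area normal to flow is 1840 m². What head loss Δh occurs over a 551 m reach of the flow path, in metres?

1.20

Convert K: 6.79e-07 m/s × 86400 = 0.05867 m/day.
From Q = K·A·i, i = Q / (K·A) = 0.235 / (0.05867 × 1840) = 0.002177.
Head loss Δh = i · L = 0.002177 × 551 = 1.200 m.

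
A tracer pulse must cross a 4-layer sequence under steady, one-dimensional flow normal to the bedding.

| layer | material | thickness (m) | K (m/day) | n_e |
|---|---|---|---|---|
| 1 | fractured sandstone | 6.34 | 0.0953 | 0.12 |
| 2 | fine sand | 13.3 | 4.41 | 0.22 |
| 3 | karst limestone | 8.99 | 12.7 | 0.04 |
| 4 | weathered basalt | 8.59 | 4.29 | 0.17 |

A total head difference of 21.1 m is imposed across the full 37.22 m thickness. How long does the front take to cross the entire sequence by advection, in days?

With flow normal to the layers, continuity requires the same specific discharge q through every layer.
Σ(b_i/K_i) = 6.34/0.0953 + 13.3/4.41 + 8.99/12.7 + 8.59/4.29 = 72.25 d.
q = Δh / Σ(b_i/K_i) = 21.1 / 72.25 = 0.2920 m/day.
In each layer the seepage velocity is v_i = q/n_i, so the layer transit time is t_i = b_i·n_i / q:
  layer 1 (fractured sandstone): t_1 = 6.34 × 0.12 / 0.2920 = 2.605 d
  layer 2 (fine sand): t_2 = 13.3 × 0.22 / 0.2920 = 10.02 d
  layer 3 (karst limestone): t_3 = 8.99 × 0.04 / 0.2920 = 1.231 d
  layer 4 (weathered basalt): t_4 = 8.59 × 0.17 / 0.2920 = 5.001 d
Total t = Σ t_i = 18.86 days.

18.9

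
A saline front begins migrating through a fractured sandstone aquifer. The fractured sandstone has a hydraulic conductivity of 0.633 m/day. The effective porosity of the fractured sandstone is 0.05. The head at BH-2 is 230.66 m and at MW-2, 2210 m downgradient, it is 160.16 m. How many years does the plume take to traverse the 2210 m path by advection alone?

Hydraulic gradient i = (230.66 − 160.16) / 2210 = 70.5 / 2210 = 0.03190.
Darcy flux q = K · i = 0.6330 × 0.03190 = 0.02019 m/day.
Seepage velocity v = q / n_e = 0.02019 / 0.05 = 0.4039 m/day.
Travel time t = L / v = 2210 / 0.4039 = 5472 days = 14.98 years.

15.0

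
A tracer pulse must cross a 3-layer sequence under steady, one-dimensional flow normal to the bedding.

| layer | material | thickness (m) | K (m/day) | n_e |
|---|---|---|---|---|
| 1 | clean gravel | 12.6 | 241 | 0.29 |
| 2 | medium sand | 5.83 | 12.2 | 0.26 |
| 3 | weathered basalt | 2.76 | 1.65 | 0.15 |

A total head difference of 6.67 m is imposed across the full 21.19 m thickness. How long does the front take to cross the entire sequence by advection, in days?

With flow normal to the layers, continuity requires the same specific discharge q through every layer.
Σ(b_i/K_i) = 12.6/241 + 5.83/12.2 + 2.76/1.65 = 2.203 d.
q = Δh / Σ(b_i/K_i) = 6.67 / 2.203 = 3.028 m/day.
In each layer the seepage velocity is v_i = q/n_i, so the layer transit time is t_i = b_i·n_i / q:
  layer 1 (clean gravel): t_1 = 12.6 × 0.29 / 3.028 = 1.207 d
  layer 2 (medium sand): t_2 = 5.83 × 0.26 / 3.028 = 0.5006 d
  layer 3 (weathered basalt): t_3 = 2.76 × 0.15 / 3.028 = 0.1367 d
Total t = Σ t_i = 1.844 days.

1.84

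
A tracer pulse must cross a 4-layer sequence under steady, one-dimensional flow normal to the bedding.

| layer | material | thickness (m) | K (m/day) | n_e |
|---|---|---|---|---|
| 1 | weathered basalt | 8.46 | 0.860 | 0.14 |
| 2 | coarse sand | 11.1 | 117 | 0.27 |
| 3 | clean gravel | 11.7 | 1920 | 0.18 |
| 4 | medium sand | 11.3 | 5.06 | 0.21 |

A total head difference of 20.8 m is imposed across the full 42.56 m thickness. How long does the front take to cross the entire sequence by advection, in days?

With flow normal to the layers, continuity requires the same specific discharge q through every layer.
Σ(b_i/K_i) = 8.46/0.860 + 11.1/117 + 11.7/1920 + 11.3/5.06 = 12.17 d.
q = Δh / Σ(b_i/K_i) = 20.8 / 12.17 = 1.709 m/day.
In each layer the seepage velocity is v_i = q/n_i, so the layer transit time is t_i = b_i·n_i / q:
  layer 1 (weathered basalt): t_1 = 8.46 × 0.14 / 1.709 = 0.6931 d
  layer 2 (coarse sand): t_2 = 11.1 × 0.27 / 1.709 = 1.754 d
  layer 3 (clean gravel): t_3 = 11.7 × 0.18 / 1.709 = 1.232 d
  layer 4 (medium sand): t_4 = 11.3 × 0.21 / 1.709 = 1.389 d
Total t = Σ t_i = 5.068 days.

5.07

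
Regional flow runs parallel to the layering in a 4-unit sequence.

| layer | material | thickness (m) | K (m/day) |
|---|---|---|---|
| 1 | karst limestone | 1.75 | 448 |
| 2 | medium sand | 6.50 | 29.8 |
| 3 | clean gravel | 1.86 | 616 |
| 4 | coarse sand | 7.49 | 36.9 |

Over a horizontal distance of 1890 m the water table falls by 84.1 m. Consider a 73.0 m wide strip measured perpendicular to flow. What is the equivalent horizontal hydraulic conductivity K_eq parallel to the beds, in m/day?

Flow is parallel to layering, so each bed carries its own Darcy discharge and the transmissivities add.
Σ(K_i·b_i) = 448×1.75 + 29.8×6.50 + 616×1.86 + 36.9×7.49 = 2400 m²/day.
Total thickness b = 17.60 m, so K_eq = Σ(K_i·b_i)/b = 136.4 m/day.

136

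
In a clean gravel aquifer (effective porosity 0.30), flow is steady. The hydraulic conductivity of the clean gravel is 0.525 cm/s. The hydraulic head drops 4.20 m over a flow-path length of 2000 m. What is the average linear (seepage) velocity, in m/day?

3.18

Convert K: 0.525 cm/s × 864 = 453.6 m/day.
Hydraulic gradient i = Δh / L = 4.20 / 2000 = 0.002100.
Darcy flux q = K · i = 453.6 × 0.002100 = 0.9526 m/day.
Seepage velocity v = q / n_e = 0.9526 / 0.30 = 3.175 m/day.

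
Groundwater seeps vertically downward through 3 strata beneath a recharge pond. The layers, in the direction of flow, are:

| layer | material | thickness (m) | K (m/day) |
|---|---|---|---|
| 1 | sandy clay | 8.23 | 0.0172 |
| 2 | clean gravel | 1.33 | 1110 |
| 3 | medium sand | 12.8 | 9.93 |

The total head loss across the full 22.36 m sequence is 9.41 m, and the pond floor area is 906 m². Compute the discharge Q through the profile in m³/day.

Flow is perpendicular to layering, so the layers act in series and the equivalent K is the thickness-weighted harmonic mean.
Total thickness L = 8.23 + 1.33 + 12.8 = 22.36 m.
Σ(b_i/K_i) = 8.23/0.0172 + 1.33/1110 + 12.8/9.93 = 479.8 d.
K_eq = L / Σ(b_i/K_i) = 22.36 / 479.8 = 0.04660 m/day.
Q = K_eq · A · (Δh/L) = 0.04660 × 906 × (9.41/22.36) = 17.77 m³/day.

17.8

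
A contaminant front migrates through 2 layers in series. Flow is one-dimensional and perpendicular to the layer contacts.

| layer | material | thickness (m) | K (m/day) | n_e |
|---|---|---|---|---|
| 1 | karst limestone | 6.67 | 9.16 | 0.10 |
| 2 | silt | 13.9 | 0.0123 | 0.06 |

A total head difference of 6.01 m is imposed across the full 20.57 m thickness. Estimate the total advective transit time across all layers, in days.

With flow normal to the layers, continuity requires the same specific discharge q through every layer.
Σ(b_i/K_i) = 6.67/9.16 + 13.9/0.0123 = 1131 d.
q = Δh / Σ(b_i/K_i) = 6.01 / 1131 = 0.005315 m/day.
In each layer the seepage velocity is v_i = q/n_i, so the layer transit time is t_i = b_i·n_i / q:
  layer 1 (karst limestone): t_1 = 6.67 × 0.10 / 0.005315 = 125.5 d
  layer 2 (silt): t_2 = 13.9 × 0.06 / 0.005315 = 156.9 d
Total t = Σ t_i = 282.4 days.

282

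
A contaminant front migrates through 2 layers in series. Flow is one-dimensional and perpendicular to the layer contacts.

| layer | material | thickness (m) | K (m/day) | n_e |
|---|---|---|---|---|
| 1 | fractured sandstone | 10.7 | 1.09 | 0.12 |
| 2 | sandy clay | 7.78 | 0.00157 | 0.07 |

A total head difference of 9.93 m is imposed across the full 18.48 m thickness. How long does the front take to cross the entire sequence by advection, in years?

2.50

With flow normal to the layers, continuity requires the same specific discharge q through every layer.
Σ(b_i/K_i) = 10.7/1.09 + 7.78/0.00157 = 4965 d.
q = Δh / Σ(b_i/K_i) = 9.93 / 4965 = 0.002000 m/day.
In each layer the seepage velocity is v_i = q/n_i, so the layer transit time is t_i = b_i·n_i / q:
  layer 1 (fractured sandstone): t_1 = 10.7 × 0.12 / 0.002000 = 642.0 d
  layer 2 (sandy clay): t_2 = 7.78 × 0.07 / 0.002000 = 272.3 d
Total t = Σ t_i = 914.3 days = 2.503 years.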